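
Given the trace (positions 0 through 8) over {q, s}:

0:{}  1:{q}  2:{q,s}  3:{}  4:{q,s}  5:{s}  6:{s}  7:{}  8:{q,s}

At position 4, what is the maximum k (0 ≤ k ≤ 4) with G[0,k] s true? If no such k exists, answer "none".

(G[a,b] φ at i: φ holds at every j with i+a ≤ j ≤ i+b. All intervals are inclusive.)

2

s must hold from j=4 onward; find where it first fails.
  j=4: holds
  j=5: holds
  j=6: holds
  j=7: fails
Holds on [4,6], so largest k = 2.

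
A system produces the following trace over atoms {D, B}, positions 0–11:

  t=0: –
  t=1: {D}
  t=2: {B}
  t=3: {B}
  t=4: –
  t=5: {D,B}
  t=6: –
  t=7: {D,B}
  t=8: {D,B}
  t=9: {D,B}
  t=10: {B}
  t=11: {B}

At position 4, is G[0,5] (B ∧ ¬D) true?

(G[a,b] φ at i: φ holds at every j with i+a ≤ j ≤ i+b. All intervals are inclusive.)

Check (B ∧ ¬D) at every j in [4,9]:
  j=4: false
  j=5: false
  j=6: false
  j=7: false
  j=8: false
  j=9: false
Fails at j=4 → formula fails.

No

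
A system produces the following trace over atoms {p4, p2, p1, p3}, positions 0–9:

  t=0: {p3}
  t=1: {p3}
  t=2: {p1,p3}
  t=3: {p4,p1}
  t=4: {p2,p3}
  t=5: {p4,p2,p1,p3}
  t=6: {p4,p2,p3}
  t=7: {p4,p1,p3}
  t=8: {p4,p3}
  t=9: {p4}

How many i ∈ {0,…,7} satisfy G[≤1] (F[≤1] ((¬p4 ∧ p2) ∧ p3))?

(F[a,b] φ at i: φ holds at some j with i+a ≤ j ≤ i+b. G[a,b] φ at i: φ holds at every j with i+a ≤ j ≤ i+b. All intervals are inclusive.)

1

Evaluate at each i in [0,7]:
  i=0: ✗ (fails at j=0)
  i=1: ✗ (fails at j=1)
  i=2: ✗ (fails at j=2)
  i=3: ✓ (all of [3,4])
  i=4: ✗ (fails at j=5)
  i=5: ✗ (fails at j=5)
  i=6: ✗ (fails at j=6)
  i=7: ✗ (fails at j=7)
Positions where it holds: {3} → 1.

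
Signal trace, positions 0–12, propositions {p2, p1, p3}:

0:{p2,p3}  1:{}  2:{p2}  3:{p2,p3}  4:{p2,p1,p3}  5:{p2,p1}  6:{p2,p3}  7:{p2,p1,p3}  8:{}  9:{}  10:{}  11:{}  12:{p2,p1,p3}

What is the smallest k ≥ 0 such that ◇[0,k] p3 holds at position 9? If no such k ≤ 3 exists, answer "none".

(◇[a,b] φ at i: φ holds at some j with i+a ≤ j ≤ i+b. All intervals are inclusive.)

Scan j = 9,10,… for p3:
  j=9: fails
  j=10: fails
  j=11: fails
  j=12: holds
First hit at j=12, so smallest k = 12-9 = 3.

3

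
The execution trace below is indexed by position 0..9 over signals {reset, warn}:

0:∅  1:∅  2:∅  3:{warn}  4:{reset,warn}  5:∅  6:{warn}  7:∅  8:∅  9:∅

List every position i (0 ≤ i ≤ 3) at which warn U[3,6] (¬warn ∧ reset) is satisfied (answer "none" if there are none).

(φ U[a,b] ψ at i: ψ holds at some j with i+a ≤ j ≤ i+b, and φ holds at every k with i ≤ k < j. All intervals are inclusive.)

Evaluate at each i in [0,3]:
  i=0: ✗ (no rhs in [3,6])
  i=1: ✗ (no rhs in [4,7])
  i=2: ✗ (no rhs in [5,8])
  i=3: ✗ (no rhs in [6,9])

none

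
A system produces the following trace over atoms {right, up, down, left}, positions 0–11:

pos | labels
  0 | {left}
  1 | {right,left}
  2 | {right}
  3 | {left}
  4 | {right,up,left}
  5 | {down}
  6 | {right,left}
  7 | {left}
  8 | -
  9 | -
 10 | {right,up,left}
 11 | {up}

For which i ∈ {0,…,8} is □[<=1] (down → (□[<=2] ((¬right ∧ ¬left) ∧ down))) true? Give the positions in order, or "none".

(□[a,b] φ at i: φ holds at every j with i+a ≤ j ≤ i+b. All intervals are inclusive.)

0, 1, 2, 3, 6, 7, 8

Evaluate at each i in [0,8]:
  i=0: ✓ (all of [0,1])
  i=1: ✓ (all of [1,2])
  i=2: ✓ (all of [2,3])
  i=3: ✓ (all of [3,4])
  i=4: ✗ (fails at j=5)
  i=5: ✗ (fails at j=5)
  i=6: ✓ (all of [6,7])
  i=7: ✓ (all of [7,8])
  i=8: ✓ (all of [8,9])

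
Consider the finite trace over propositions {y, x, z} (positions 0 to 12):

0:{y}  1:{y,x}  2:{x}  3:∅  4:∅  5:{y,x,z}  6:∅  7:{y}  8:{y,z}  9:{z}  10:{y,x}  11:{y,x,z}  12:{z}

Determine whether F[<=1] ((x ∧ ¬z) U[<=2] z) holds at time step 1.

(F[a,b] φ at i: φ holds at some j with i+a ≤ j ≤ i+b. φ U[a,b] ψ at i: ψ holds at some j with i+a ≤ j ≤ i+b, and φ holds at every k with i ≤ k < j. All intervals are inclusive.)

No

Check ((x ∧ ¬z) U[<=2] z) at each j in [1,2]:
  j=1: fails
  j=2: fails
No position in the window satisfies it → formula fails.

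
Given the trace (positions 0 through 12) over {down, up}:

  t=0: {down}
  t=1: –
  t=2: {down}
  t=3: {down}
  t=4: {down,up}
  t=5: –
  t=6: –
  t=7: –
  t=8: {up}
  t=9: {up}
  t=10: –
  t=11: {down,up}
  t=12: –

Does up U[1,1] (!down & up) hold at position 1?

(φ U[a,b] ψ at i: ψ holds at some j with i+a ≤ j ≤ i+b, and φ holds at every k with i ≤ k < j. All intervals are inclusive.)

Need some j in [2,2] with (!down & up), and up at every k in [1,j-1].
  j=2: (!down & up) false.
No j in the window works → until fails.

False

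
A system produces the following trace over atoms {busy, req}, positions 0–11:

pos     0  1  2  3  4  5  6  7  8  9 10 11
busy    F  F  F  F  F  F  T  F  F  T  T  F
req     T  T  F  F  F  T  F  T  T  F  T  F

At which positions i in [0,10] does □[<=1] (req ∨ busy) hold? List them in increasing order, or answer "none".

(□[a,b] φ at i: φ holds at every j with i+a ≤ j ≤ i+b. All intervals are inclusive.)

Evaluate at each i in [0,10]:
  i=0: ✓ (all of [0,1])
  i=1: ✗ (fails at j=2)
  i=2: ✗ (fails at j=2)
  i=3: ✗ (fails at j=3)
  i=4: ✗ (fails at j=4)
  i=5: ✓ (all of [5,6])
  i=6: ✓ (all of [6,7])
  i=7: ✓ (all of [7,8])
  i=8: ✓ (all of [8,9])
  i=9: ✓ (all of [9,10])
  i=10: ✗ (fails at j=11)

0, 5, 6, 7, 8, 9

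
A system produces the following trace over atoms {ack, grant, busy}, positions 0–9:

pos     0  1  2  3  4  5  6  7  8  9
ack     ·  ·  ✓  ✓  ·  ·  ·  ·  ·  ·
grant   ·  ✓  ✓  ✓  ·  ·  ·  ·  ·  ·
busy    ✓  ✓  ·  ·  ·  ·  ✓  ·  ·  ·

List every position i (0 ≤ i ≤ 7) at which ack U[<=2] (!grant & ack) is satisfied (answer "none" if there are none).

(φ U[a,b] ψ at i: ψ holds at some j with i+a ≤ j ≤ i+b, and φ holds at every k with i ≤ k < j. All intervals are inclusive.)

none

Evaluate at each i in [0,7]:
  i=0: ✗ (no rhs in [0,2])
  i=1: ✗ (no rhs in [1,3])
  i=2: ✗ (no rhs in [2,4])
  i=3: ✗ (no rhs in [3,5])
  i=4: ✗ (no rhs in [4,6])
  i=5: ✗ (no rhs in [5,7])
  i=6: ✗ (no rhs in [6,8])
  i=7: ✗ (no rhs in [7,9])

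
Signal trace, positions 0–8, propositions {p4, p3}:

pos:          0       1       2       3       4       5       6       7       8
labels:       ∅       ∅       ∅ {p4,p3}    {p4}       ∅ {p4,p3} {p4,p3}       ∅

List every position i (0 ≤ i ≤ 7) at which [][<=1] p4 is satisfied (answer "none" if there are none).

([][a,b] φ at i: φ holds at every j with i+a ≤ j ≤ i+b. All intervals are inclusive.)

Evaluate at each i in [0,7]:
  i=0: ✗ (fails at j=0)
  i=1: ✗ (fails at j=1)
  i=2: ✗ (fails at j=2)
  i=3: ✓ (all of [3,4])
  i=4: ✗ (fails at j=5)
  i=5: ✗ (fails at j=5)
  i=6: ✓ (all of [6,7])
  i=7: ✗ (fails at j=8)

3, 6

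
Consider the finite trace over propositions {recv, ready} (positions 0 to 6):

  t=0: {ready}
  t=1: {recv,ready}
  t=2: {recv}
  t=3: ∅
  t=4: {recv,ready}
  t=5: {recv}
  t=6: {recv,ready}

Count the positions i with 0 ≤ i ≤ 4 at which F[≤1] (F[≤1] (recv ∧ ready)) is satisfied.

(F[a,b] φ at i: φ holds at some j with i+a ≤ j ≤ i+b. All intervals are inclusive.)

5

Evaluate at each i in [0,4]:
  i=0: ✓ (witness j=0)
  i=1: ✓ (witness j=1)
  i=2: ✓ (witness j=3)
  i=3: ✓ (witness j=3)
  i=4: ✓ (witness j=4)
Positions where it holds: {0, 1, 2, 3, 4} → 5.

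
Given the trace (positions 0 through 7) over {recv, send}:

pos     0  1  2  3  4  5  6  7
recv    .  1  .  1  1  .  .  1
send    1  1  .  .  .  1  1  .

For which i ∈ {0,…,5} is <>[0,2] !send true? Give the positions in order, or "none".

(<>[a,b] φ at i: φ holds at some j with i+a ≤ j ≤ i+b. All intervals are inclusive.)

0, 1, 2, 3, 4, 5

Evaluate at each i in [0,5]:
  i=0: ✓ (witness j=2)
  i=1: ✓ (witness j=2)
  i=2: ✓ (witness j=2)
  i=3: ✓ (witness j=3)
  i=4: ✓ (witness j=4)
  i=5: ✓ (witness j=7)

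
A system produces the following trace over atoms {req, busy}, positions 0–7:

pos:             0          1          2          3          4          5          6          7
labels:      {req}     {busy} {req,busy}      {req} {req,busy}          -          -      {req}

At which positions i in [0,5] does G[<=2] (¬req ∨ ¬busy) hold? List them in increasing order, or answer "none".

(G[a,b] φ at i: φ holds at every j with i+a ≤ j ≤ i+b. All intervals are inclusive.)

Evaluate at each i in [0,5]:
  i=0: ✗ (fails at j=2)
  i=1: ✗ (fails at j=2)
  i=2: ✗ (fails at j=2)
  i=3: ✗ (fails at j=4)
  i=4: ✗ (fails at j=4)
  i=5: ✓ (all of [5,7])

5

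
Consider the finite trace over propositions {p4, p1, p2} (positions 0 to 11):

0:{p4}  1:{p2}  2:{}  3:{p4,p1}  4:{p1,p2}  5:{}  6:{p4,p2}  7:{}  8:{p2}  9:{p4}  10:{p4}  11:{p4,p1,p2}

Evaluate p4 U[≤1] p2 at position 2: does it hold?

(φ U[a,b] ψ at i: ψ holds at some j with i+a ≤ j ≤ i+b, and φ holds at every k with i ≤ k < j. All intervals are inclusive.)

Need some j in [2,3] with p2, and p4 at every k in [2,j-1].
  j=2: p2 false.
  j=3: p2 false.
No j in the window works → until fails.

Does not hold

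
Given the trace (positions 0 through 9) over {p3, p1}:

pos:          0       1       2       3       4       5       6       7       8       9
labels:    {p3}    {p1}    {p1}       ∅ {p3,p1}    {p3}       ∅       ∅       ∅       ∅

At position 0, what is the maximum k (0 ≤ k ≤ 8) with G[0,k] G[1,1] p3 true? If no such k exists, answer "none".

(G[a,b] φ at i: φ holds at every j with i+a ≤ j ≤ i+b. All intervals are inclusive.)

none

G[1,1] p3 must hold from j=0 onward; find where it first fails.
  j=0: fails → no k works.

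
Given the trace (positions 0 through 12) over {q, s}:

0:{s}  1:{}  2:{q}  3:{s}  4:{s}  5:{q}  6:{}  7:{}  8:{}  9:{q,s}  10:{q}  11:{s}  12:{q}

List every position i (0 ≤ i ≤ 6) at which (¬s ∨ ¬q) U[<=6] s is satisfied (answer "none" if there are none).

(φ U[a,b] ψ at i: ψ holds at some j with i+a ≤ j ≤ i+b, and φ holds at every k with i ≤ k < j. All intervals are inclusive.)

Evaluate at each i in [0,6]:
  i=0: ✓ (rhs at j=0)
  i=1: ✓ (rhs at j=3; lhs holds on [1,2])
  i=2: ✓ (rhs at j=3; lhs holds on [2,2])
  i=3: ✓ (rhs at j=3)
  i=4: ✓ (rhs at j=4)
  i=5: ✓ (rhs at j=9; lhs holds on [5,8])
  i=6: ✓ (rhs at j=9; lhs holds on [6,8])

0, 1, 2, 3, 4, 5, 6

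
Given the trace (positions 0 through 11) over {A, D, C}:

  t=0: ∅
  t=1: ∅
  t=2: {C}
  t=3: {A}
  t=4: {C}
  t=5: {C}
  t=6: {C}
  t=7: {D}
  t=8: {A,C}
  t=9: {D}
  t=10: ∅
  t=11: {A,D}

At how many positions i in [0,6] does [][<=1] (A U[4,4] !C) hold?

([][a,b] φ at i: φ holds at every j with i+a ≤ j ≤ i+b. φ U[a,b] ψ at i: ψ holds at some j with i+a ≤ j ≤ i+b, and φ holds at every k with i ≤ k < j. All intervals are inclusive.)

0

Evaluate at each i in [0,6]:
  i=0: ✗ (fails at j=0)
  i=1: ✗ (fails at j=1)
  i=2: ✗ (fails at j=2)
  i=3: ✗ (fails at j=3)
  i=4: ✗ (fails at j=4)
  i=5: ✗ (fails at j=5)
  i=6: ✗ (fails at j=6)
Positions where it holds: {} → 0.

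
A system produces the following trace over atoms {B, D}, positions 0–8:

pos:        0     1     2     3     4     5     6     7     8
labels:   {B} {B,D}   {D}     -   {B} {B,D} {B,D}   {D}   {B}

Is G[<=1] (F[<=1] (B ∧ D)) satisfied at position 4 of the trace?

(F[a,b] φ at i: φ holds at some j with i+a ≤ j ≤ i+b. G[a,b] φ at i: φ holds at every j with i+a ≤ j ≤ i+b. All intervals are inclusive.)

True

Check F[<=1] (B ∧ D) at every j in [4,5]:
  j=4: holds (witness at 5)
  j=5: holds (witness at 5)
All positions satisfy it → formula holds.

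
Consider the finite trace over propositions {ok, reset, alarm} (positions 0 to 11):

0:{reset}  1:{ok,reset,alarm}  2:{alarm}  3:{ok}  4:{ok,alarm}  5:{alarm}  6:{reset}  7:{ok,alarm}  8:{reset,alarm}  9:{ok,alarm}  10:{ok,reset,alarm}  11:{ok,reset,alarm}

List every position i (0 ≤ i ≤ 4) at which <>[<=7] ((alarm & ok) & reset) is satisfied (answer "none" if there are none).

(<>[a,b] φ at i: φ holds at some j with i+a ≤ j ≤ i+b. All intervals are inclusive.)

Evaluate at each i in [0,4]:
  i=0: ✓ (witness j=1)
  i=1: ✓ (witness j=1)
  i=2: ✗ (none in [2,9])
  i=3: ✓ (witness j=10)
  i=4: ✓ (witness j=10)

0, 1, 3, 4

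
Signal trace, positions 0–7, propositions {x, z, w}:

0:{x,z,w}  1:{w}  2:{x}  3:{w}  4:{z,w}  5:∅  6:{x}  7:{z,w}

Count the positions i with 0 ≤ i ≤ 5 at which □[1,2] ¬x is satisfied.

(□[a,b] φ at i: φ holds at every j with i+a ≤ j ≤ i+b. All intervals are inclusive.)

2

Evaluate at each i in [0,5]:
  i=0: ✗ (fails at j=2)
  i=1: ✗ (fails at j=2)
  i=2: ✓ (all of [3,4])
  i=3: ✓ (all of [4,5])
  i=4: ✗ (fails at j=6)
  i=5: ✗ (fails at j=6)
Positions where it holds: {2, 3} → 2.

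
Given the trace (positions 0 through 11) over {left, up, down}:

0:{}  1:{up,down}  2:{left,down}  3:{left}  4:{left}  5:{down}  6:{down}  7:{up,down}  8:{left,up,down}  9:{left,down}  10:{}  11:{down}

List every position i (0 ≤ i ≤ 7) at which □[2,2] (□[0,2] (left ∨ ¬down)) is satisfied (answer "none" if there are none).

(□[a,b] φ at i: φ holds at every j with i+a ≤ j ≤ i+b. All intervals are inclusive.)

Evaluate at each i in [0,7]:
  i=0: ✓ (all of [2,2])
  i=1: ✗ (fails at j=3)
  i=2: ✗ (fails at j=4)
  i=3: ✗ (fails at j=5)
  i=4: ✗ (fails at j=6)
  i=5: ✗ (fails at j=7)
  i=6: ✓ (all of [8,8])
  i=7: ✗ (fails at j=9)

0, 6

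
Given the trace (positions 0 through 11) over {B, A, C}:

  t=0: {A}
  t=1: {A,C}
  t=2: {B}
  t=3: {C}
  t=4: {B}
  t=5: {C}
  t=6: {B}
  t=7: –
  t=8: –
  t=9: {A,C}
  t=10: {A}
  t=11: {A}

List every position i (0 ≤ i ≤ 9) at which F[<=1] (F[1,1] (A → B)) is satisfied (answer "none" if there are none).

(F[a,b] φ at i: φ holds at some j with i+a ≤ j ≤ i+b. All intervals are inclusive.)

Evaluate at each i in [0,9]:
  i=0: ✓ (witness j=1)
  i=1: ✓ (witness j=1)
  i=2: ✓ (witness j=2)
  i=3: ✓ (witness j=3)
  i=4: ✓ (witness j=4)
  i=5: ✓ (witness j=5)
  i=6: ✓ (witness j=6)
  i=7: ✓ (witness j=7)
  i=8: ✗ (none in [8,9])
  i=9: ✗ (none in [9,10])

0, 1, 2, 3, 4, 5, 6, 7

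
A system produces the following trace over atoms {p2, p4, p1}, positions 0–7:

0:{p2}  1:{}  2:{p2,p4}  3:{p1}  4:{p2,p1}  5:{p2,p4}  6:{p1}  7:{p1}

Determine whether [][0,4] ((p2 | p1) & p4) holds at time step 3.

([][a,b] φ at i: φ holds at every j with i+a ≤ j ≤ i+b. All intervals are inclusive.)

No

Check ((p2 | p1) & p4) at every j in [3,7]:
  j=3: false
  j=4: false
  j=5: true
  j=6: false
  j=7: false
Fails at j=3 → formula fails.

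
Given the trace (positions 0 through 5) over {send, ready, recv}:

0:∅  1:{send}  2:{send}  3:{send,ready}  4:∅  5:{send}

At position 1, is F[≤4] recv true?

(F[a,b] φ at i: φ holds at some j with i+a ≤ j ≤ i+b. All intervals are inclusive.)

Does not hold

Check recv at each j in [1,5]:
  j=1: false
  j=2: false
  j=3: false
  j=4: false
  j=5: false
No position in the window satisfies it → formula fails.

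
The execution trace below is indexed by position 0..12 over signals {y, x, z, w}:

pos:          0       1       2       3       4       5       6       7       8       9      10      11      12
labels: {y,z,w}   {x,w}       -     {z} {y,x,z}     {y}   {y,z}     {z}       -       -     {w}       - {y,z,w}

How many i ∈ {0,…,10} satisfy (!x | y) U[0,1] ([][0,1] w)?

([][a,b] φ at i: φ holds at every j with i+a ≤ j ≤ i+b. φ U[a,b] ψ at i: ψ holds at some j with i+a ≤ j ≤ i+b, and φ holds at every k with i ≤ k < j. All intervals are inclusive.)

Evaluate at each i in [0,10]:
  i=0: ✓ (rhs at j=0)
  i=1: ✗ (no rhs in [1,2])
  i=2: ✗ (no rhs in [2,3])
  i=3: ✗ (no rhs in [3,4])
  i=4: ✗ (no rhs in [4,5])
  i=5: ✗ (no rhs in [5,6])
  i=6: ✗ (no rhs in [6,7])
  i=7: ✗ (no rhs in [7,8])
  i=8: ✗ (no rhs in [8,9])
  i=9: ✗ (no rhs in [9,10])
  i=10: ✗ (no rhs in [10,11])
Positions where it holds: {0} → 1.

1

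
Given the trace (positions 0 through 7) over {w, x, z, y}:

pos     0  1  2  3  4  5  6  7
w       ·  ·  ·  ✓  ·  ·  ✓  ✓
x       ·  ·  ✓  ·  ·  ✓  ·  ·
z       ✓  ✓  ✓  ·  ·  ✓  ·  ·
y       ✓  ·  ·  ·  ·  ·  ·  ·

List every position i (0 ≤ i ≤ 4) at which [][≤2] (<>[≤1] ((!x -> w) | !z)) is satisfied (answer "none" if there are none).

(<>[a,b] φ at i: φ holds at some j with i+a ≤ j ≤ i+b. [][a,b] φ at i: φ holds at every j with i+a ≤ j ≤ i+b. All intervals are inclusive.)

1, 2, 3, 4

Evaluate at each i in [0,4]:
  i=0: ✗ (fails at j=0)
  i=1: ✓ (all of [1,3])
  i=2: ✓ (all of [2,4])
  i=3: ✓ (all of [3,5])
  i=4: ✓ (all of [4,6])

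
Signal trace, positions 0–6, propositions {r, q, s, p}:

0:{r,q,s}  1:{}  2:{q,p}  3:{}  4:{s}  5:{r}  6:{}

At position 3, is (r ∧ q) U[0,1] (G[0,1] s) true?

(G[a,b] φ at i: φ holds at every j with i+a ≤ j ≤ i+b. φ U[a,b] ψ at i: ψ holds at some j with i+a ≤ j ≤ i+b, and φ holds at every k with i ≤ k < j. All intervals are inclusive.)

Need some j in [3,4] with G[0,1] s, and (r ∧ q) at every k in [3,j-1].
  j=3: G[0,1] s — fails at 3.
  j=4: G[0,1] s — fails at 5.
No j in the window works → until fails.

False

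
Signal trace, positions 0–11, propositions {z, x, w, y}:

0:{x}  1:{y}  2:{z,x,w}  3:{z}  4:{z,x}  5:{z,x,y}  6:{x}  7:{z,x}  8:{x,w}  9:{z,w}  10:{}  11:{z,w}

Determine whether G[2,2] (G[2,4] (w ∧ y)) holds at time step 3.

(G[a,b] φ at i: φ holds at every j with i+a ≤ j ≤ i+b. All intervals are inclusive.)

Check G[2,4] (w ∧ y) at every j in [5,5]:
  j=5: fails at 7
Fails at j=5 → formula fails.

Does not hold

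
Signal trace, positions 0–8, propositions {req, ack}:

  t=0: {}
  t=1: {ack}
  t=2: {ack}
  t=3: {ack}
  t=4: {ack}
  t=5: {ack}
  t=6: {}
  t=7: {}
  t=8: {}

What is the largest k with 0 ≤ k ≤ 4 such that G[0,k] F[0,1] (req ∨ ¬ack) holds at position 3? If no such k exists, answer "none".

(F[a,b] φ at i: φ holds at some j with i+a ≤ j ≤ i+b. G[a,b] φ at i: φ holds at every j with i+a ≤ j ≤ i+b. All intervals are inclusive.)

F[0,1] (req ∨ ¬ack) must hold from j=3 onward; find where it first fails.
  j=3: fails → no k works.

none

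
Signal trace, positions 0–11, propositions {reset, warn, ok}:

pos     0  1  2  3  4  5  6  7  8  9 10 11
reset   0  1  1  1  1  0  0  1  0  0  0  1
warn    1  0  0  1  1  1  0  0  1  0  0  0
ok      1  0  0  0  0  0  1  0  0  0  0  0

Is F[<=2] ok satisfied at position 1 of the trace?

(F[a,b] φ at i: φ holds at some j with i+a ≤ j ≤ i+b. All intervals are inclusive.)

No

Check ok at each j in [1,3]:
  j=1: false
  j=2: false
  j=3: false
No position in the window satisfies it → formula fails.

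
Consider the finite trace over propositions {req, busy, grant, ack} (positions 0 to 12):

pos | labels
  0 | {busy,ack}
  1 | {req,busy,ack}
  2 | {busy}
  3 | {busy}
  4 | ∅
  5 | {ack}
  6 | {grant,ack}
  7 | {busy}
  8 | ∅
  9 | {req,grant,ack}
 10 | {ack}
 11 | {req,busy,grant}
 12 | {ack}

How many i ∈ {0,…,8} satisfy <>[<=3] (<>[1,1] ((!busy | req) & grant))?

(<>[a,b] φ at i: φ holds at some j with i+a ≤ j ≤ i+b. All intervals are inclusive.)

7

Evaluate at each i in [0,8]:
  i=0: ✗ (none in [0,3])
  i=1: ✗ (none in [1,4])
  i=2: ✓ (witness j=5)
  i=3: ✓ (witness j=5)
  i=4: ✓ (witness j=5)
  i=5: ✓ (witness j=5)
  i=6: ✓ (witness j=8)
  i=7: ✓ (witness j=8)
  i=8: ✓ (witness j=8)
Positions where it holds: {2, 3, 4, 5, 6, 7, 8} → 7.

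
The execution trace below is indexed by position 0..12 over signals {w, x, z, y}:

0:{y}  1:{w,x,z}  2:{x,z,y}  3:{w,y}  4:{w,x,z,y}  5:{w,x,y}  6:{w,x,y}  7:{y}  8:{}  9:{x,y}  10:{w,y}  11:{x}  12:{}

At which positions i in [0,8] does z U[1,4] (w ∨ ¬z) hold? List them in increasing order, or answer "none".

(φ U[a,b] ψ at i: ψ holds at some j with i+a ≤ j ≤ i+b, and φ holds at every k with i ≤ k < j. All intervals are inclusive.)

Evaluate at each i in [0,8]:
  i=0: ✗ (lhs fails at k=0 before rhs at j=1)
  i=1: ✓ (rhs at j=3; lhs holds on [1,2])
  i=2: ✓ (rhs at j=3; lhs holds on [2,2])
  i=3: ✗ (lhs fails at k=3 before rhs at j=4)
  i=4: ✓ (rhs at j=5; lhs holds on [4,4])
  i=5: ✗ (lhs fails at k=5 before rhs at j=6)
  i=6: ✗ (lhs fails at k=6 before rhs at j=7)
  i=7: ✗ (lhs fails at k=7 before rhs at j=8)
  i=8: ✗ (lhs fails at k=8 before rhs at j=9)

1, 2, 4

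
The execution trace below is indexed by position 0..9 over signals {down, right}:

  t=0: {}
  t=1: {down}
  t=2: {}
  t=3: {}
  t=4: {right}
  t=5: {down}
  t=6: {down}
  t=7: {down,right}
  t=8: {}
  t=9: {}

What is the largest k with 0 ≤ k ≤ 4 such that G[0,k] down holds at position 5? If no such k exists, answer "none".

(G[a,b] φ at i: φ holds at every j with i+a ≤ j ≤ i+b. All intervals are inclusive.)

2

down must hold from j=5 onward; find where it first fails.
  j=5: holds
  j=6: holds
  j=7: holds
  j=8: fails
Holds on [5,7], so largest k = 2.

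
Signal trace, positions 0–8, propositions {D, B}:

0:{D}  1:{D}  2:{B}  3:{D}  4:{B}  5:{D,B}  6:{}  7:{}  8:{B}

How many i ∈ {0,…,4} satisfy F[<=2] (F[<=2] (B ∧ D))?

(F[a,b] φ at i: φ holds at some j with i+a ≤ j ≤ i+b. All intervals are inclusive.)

4

Evaluate at each i in [0,4]:
  i=0: ✗ (none in [0,2])
  i=1: ✓ (witness j=3)
  i=2: ✓ (witness j=3)
  i=3: ✓ (witness j=3)
  i=4: ✓ (witness j=4)
Positions where it holds: {1, 2, 3, 4} → 4.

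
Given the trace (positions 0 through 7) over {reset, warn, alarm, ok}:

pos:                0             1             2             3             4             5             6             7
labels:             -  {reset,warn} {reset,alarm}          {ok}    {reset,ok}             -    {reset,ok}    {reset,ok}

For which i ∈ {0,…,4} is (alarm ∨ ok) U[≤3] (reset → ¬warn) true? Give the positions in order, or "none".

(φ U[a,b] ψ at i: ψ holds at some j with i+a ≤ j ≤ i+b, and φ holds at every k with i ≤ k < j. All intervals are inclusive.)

0, 2, 3, 4

Evaluate at each i in [0,4]:
  i=0: ✓ (rhs at j=0)
  i=1: ✗ (lhs fails at k=1 before rhs at j=2)
  i=2: ✓ (rhs at j=2)
  i=3: ✓ (rhs at j=3)
  i=4: ✓ (rhs at j=4)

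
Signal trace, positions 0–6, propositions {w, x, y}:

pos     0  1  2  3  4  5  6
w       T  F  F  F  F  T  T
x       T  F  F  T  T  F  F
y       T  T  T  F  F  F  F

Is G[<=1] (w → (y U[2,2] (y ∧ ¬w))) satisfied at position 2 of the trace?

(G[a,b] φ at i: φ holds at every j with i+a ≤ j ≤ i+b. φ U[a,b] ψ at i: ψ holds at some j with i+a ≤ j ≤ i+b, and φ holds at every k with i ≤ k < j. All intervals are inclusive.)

Check (w → (y U[2,2] (y ∧ ¬w))) at every j in [2,3]:
  j=2: antecedent false → ✓
  j=3: antecedent false → ✓
All positions satisfy it → formula holds.

Yes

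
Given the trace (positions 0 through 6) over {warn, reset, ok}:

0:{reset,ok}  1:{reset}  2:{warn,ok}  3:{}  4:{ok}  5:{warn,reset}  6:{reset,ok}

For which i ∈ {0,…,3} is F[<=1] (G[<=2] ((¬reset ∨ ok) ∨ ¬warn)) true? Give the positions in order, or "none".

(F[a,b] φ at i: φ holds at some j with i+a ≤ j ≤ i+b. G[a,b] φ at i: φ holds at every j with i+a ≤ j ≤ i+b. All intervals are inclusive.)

Evaluate at each i in [0,3]:
  i=0: ✓ (witness j=0)
  i=1: ✓ (witness j=1)
  i=2: ✓ (witness j=2)
  i=3: ✗ (none in [3,4])

0, 1, 2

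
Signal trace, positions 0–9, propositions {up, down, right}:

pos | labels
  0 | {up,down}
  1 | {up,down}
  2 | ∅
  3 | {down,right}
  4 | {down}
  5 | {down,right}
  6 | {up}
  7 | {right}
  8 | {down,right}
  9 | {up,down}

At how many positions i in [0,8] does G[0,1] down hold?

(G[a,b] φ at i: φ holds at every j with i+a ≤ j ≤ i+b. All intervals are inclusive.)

4

Evaluate at each i in [0,8]:
  i=0: ✓ (all of [0,1])
  i=1: ✗ (fails at j=2)
  i=2: ✗ (fails at j=2)
  i=3: ✓ (all of [3,4])
  i=4: ✓ (all of [4,5])
  i=5: ✗ (fails at j=6)
  i=6: ✗ (fails at j=6)
  i=7: ✗ (fails at j=7)
  i=8: ✓ (all of [8,9])
Positions where it holds: {0, 3, 4, 8} → 4.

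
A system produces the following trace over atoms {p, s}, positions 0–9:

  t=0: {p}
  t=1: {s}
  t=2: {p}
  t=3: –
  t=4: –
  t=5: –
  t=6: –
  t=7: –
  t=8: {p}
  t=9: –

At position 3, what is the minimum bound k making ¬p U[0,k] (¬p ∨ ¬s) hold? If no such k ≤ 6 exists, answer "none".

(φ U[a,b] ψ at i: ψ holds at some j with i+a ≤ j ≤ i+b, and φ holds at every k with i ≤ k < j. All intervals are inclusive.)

0

Need earliest j ≥ 3 with (¬p ∨ ¬s), and ¬p at every k in [3,j-1].
  j=3: rhs holds (empty prefix). k = 0.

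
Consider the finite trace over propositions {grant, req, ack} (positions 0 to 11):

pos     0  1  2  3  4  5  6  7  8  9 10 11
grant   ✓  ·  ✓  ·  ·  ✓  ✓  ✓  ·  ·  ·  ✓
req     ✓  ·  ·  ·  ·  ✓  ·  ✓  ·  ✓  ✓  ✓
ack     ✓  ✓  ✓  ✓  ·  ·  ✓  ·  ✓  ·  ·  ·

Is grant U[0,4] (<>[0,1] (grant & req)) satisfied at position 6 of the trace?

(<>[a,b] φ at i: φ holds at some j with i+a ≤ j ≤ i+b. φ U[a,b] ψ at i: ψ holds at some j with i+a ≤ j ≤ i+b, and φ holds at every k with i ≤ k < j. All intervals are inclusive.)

Need some j in [6,10] with <>[0,1] (grant & req), and grant at every k in [6,j-1].
  j=6: <>[0,1] (grant & req) holds; no prefix to check → satisfied.

Holds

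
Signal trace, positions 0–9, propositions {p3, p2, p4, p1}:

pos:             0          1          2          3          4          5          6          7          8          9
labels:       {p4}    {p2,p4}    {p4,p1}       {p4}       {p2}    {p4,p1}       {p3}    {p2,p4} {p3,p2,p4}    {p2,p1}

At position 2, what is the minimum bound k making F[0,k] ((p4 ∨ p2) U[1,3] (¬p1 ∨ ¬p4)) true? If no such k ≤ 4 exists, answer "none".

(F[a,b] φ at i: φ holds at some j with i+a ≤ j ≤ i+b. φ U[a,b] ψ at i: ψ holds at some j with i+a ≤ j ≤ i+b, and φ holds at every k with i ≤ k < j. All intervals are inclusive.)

Scan j = 2,3,… for ((p4 ∨ p2) U[1,3] (¬p1 ∨ ¬p4)):
  j=2: holds
First hit at j=2, so smallest k = 2-2 = 0.

0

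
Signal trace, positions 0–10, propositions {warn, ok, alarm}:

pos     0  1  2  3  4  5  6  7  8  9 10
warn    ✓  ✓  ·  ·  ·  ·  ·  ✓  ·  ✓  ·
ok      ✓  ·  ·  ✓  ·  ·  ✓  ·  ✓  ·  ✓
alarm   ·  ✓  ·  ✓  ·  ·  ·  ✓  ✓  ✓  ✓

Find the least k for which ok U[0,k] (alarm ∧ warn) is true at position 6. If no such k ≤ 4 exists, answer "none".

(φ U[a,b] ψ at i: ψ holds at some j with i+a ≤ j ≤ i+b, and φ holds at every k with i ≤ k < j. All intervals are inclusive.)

1

Need earliest j ≥ 6 with (alarm ∧ warn), and ok at every k in [6,j-1].
  j=6: rhs fails.
  j=7: rhs holds; lhs holds on [6,6]. k = 1.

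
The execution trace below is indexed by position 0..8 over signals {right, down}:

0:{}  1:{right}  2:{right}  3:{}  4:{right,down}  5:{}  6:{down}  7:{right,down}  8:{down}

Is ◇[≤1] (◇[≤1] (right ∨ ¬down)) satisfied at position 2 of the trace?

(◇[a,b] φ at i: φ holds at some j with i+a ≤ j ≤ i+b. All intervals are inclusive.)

Check ◇[≤1] (right ∨ ¬down) at each j in [2,3]:
  j=2: holds (witness at 2)
  j=3: holds (witness at 3)
Found at j=2 → formula holds.

Yes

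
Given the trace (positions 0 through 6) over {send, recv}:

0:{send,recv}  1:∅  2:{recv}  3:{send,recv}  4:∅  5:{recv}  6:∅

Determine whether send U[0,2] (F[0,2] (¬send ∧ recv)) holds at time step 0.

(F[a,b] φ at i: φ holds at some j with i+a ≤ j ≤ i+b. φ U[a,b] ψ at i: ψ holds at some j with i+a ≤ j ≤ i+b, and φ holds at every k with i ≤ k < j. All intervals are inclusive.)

Yes

Need some j in [0,2] with F[0,2] (¬send ∧ recv), and send at every k in [0,j-1].
  j=0: F[0,2] (¬send ∧ recv) holds; no prefix to check → satisfied.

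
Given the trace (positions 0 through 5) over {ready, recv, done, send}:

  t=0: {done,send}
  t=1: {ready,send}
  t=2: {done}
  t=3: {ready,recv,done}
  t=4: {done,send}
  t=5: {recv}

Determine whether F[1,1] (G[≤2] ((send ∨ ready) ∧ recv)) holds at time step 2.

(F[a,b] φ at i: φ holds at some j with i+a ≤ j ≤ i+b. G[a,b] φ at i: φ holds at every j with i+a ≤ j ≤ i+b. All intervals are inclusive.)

False

Check G[≤2] ((send ∨ ready) ∧ recv) at each j in [3,3]:
  j=3: fails at 4
No position in the window satisfies it → formula fails.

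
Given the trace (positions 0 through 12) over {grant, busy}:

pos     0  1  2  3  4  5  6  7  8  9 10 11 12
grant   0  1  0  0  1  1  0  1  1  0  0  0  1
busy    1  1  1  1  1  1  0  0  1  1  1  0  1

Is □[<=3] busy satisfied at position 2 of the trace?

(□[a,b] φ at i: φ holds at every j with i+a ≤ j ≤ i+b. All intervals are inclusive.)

Yes

Check busy at every j in [2,5]:
  j=2: true
  j=3: true
  j=4: true
  j=5: true
All positions satisfy it → formula holds.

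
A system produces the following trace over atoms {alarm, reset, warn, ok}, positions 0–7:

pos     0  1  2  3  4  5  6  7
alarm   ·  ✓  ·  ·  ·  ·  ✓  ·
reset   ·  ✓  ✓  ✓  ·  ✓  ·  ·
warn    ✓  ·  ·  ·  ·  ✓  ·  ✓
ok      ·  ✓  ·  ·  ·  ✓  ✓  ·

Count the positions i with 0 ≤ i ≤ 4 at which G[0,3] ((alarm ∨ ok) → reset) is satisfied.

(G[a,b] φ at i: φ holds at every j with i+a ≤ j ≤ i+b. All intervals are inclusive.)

Evaluate at each i in [0,4]:
  i=0: ✓ (all of [0,3])
  i=1: ✓ (all of [1,4])
  i=2: ✓ (all of [2,5])
  i=3: ✗ (fails at j=6)
  i=4: ✗ (fails at j=6)
Positions where it holds: {0, 1, 2} → 3.

3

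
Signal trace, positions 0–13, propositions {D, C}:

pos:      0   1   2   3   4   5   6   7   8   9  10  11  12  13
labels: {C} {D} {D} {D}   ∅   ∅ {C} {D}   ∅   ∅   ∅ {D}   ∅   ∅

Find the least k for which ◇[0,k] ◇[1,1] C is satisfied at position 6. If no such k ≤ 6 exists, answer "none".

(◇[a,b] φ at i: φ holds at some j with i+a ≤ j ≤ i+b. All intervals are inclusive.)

Scan j = 6,7,… for ◇[1,1] C:
  j=6: fails
  j=7: fails
  j=8: fails
  j=9: fails
  j=10: fails
  j=11: fails
  j=12: fails
No j in [6,12] satisfies it → none.

none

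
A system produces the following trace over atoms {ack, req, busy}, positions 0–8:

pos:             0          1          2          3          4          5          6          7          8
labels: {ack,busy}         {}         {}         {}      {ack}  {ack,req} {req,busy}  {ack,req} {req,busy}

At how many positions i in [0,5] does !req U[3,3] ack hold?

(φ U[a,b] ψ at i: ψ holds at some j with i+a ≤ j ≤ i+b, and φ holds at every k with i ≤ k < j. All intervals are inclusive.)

2

Evaluate at each i in [0,5]:
  i=0: ✗ (no rhs in [3,3])
  i=1: ✓ (rhs at j=4; lhs holds on [1,3])
  i=2: ✓ (rhs at j=5; lhs holds on [2,4])
  i=3: ✗ (no rhs in [6,6])
  i=4: ✗ (lhs fails at k=5 before rhs at j=7)
  i=5: ✗ (no rhs in [8,8])
Positions where it holds: {1, 2} → 2.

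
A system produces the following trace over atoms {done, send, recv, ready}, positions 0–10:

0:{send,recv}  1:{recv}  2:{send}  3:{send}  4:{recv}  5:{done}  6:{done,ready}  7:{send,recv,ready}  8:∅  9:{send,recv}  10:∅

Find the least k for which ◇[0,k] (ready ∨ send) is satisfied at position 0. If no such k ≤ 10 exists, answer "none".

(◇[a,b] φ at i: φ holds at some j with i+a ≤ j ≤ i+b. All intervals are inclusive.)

0

Scan j = 0,1,… for (ready ∨ send):
  j=0: holds
First hit at j=0, so smallest k = 0-0 = 0.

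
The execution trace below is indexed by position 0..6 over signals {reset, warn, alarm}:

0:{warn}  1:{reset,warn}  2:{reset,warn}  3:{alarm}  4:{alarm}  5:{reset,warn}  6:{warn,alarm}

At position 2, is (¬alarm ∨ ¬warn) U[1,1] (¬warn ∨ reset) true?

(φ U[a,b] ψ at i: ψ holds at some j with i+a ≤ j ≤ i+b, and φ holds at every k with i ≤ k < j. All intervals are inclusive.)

Need some j in [3,3] with (¬warn ∨ reset), and (¬alarm ∨ ¬warn) at every k in [2,j-1].
  j=3: (¬warn ∨ reset) holds; (¬alarm ∨ ¬warn) holds at every k in [2,2] → satisfied.

Yes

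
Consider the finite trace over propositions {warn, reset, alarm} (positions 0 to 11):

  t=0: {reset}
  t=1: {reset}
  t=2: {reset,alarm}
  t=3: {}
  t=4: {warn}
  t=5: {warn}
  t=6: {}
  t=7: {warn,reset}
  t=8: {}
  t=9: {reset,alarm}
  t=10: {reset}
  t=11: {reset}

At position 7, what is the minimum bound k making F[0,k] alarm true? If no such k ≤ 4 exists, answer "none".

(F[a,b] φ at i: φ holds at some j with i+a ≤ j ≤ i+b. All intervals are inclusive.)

2

Scan j = 7,8,… for alarm:
  j=7: fails
  j=8: fails
  j=9: holds
First hit at j=9, so smallest k = 9-7 = 2.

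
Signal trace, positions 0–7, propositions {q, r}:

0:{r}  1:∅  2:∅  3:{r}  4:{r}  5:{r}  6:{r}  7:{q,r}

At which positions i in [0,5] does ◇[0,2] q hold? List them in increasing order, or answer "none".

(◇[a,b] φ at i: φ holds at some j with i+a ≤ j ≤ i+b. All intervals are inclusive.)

Evaluate at each i in [0,5]:
  i=0: ✗ (none in [0,2])
  i=1: ✗ (none in [1,3])
  i=2: ✗ (none in [2,4])
  i=3: ✗ (none in [3,5])
  i=4: ✗ (none in [4,6])
  i=5: ✓ (witness j=7)

5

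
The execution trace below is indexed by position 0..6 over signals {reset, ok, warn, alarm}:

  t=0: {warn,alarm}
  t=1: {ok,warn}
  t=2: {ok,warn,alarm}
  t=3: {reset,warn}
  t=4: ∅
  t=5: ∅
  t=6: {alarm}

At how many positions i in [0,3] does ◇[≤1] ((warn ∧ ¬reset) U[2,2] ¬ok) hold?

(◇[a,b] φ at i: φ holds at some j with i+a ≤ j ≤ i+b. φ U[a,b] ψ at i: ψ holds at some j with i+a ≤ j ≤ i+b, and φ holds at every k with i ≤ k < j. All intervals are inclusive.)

Evaluate at each i in [0,3]:
  i=0: ✓ (witness j=1)
  i=1: ✓ (witness j=1)
  i=2: ✗ (none in [2,3])
  i=3: ✗ (none in [3,4])
Positions where it holds: {0, 1} → 2.

2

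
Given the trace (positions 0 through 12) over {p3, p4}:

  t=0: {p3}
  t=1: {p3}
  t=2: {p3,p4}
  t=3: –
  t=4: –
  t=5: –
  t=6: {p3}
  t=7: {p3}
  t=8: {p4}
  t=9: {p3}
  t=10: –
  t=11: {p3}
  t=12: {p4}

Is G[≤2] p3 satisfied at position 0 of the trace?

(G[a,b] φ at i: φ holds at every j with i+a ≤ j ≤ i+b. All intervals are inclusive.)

Check p3 at every j in [0,2]:
  j=0: true
  j=1: true
  j=2: true
All positions satisfy it → formula holds.

Yes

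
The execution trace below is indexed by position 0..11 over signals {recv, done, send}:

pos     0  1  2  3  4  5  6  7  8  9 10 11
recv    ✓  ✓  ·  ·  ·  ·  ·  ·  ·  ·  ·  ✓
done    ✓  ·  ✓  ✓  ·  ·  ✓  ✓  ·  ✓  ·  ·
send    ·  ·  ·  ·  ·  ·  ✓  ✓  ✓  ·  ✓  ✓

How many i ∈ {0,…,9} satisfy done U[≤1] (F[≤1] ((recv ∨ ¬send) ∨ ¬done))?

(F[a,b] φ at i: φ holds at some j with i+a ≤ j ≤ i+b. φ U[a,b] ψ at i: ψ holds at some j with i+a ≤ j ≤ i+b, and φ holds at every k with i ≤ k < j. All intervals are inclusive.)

Evaluate at each i in [0,9]:
  i=0: ✓ (rhs at j=0)
  i=1: ✓ (rhs at j=1)
  i=2: ✓ (rhs at j=2)
  i=3: ✓ (rhs at j=3)
  i=4: ✓ (rhs at j=4)
  i=5: ✓ (rhs at j=5)
  i=6: ✓ (rhs at j=7; lhs holds on [6,6])
  i=7: ✓ (rhs at j=7)
  i=8: ✓ (rhs at j=8)
  i=9: ✓ (rhs at j=9)
Positions where it holds: {0, 1, 2, 3, 4, 5, 6, 7, 8, 9} → 10.

10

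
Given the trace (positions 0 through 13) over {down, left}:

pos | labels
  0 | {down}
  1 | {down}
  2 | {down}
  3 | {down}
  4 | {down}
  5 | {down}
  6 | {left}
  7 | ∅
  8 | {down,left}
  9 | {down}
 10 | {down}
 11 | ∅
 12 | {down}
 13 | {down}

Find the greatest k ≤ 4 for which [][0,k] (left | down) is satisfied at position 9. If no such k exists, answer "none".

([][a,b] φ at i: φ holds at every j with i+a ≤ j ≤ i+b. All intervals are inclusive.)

(left | down) must hold from j=9 onward; find where it first fails.
  j=9: holds
  j=10: holds
  j=11: fails
Holds on [9,10], so largest k = 1.

1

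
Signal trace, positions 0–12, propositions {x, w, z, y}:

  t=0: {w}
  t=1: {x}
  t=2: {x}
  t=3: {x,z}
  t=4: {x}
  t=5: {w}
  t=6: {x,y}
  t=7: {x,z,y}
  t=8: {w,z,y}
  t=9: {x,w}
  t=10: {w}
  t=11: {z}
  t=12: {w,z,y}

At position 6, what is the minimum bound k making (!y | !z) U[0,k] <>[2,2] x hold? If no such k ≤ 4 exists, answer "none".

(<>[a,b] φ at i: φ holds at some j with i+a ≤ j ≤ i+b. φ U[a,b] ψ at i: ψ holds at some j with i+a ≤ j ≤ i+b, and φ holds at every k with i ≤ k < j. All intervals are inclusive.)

Need earliest j ≥ 6 with <>[2,2] x, and (!y | !z) at every k in [6,j-1].
  j=6: rhs fails.
  j=7: rhs holds; lhs holds on [6,6]. k = 1.

1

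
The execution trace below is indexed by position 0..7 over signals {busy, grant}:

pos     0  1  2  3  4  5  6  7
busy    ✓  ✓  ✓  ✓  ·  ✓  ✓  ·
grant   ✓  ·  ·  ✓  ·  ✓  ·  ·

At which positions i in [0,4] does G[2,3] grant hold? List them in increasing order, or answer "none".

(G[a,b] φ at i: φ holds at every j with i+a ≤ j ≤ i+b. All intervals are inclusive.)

none

Evaluate at each i in [0,4]:
  i=0: ✗ (fails at j=2)
  i=1: ✗ (fails at j=4)
  i=2: ✗ (fails at j=4)
  i=3: ✗ (fails at j=6)
  i=4: ✗ (fails at j=6)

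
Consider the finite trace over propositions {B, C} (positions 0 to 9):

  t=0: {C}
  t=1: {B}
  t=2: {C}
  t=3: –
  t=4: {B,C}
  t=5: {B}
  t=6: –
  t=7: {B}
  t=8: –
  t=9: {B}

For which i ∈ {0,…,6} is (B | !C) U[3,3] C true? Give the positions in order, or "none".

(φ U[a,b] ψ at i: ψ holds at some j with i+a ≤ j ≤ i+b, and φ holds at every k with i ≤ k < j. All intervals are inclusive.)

Evaluate at each i in [0,6]:
  i=0: ✗ (no rhs in [3,3])
  i=1: ✗ (lhs fails at k=2 before rhs at j=4)
  i=2: ✗ (no rhs in [5,5])
  i=3: ✗ (no rhs in [6,6])
  i=4: ✗ (no rhs in [7,7])
  i=5: ✗ (no rhs in [8,8])
  i=6: ✗ (no rhs in [9,9])

none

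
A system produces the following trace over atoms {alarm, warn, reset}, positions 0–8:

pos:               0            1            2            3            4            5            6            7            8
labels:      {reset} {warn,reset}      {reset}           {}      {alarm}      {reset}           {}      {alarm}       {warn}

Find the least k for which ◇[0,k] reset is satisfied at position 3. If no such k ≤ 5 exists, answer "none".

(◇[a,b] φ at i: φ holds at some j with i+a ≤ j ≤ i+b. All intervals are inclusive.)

2

Scan j = 3,4,… for reset:
  j=3: fails
  j=4: fails
  j=5: holds
First hit at j=5, so smallest k = 5-3 = 2.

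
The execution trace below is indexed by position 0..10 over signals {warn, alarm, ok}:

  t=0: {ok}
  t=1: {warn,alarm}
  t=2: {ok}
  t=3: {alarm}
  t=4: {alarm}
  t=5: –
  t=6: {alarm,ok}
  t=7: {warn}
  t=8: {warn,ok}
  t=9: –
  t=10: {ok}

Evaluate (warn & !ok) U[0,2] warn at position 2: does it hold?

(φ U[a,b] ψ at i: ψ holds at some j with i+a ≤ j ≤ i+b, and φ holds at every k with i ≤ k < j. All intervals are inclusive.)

False

Need some j in [2,4] with warn, and (warn & !ok) at every k in [2,j-1].
  j=2: warn false.
  j=3: warn false.
  j=4: warn false.
No j in the window works → until fails.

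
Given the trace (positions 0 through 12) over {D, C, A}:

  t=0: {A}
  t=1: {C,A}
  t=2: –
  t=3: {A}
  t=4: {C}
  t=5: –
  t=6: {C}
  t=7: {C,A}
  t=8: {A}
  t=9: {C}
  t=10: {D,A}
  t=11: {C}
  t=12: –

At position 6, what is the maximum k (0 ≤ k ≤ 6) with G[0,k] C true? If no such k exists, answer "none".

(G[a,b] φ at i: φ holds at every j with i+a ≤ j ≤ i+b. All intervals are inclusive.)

1

C must hold from j=6 onward; find where it first fails.
  j=6: holds
  j=7: holds
  j=8: fails
Holds on [6,7], so largest k = 1.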